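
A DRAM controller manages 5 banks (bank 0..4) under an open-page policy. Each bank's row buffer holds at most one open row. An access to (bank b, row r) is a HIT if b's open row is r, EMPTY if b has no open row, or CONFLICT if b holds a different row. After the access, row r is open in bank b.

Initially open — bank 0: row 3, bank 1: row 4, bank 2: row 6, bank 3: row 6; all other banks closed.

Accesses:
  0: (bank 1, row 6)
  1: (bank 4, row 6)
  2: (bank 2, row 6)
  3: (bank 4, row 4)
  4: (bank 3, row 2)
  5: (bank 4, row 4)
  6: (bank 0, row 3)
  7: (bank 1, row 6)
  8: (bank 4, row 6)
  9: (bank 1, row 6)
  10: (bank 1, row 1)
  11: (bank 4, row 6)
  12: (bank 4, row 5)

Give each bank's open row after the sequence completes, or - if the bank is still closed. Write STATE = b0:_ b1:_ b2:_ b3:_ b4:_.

STATE = b0:3 b1:1 b2:6 b3:2 b4:5

step 0: bank1 4->6 [CONFLICT]
step 1: bank4 None->6 [EMPTY]
step 2: bank2 6->6 [HIT]
step 3: bank4 6->4 [CONFLICT]
step 4: bank3 6->2 [CONFLICT]
step 5: bank4 4->4 [HIT]
step 6: bank0 3->3 [HIT]
step 7: bank1 6->6 [HIT]
step 8: bank4 4->6 [CONFLICT]
step 9: bank1 6->6 [HIT]
step 10: bank1 6->1 [CONFLICT]
step 11: bank4 6->6 [HIT]
step 12: bank4 6->5 [CONFLICT]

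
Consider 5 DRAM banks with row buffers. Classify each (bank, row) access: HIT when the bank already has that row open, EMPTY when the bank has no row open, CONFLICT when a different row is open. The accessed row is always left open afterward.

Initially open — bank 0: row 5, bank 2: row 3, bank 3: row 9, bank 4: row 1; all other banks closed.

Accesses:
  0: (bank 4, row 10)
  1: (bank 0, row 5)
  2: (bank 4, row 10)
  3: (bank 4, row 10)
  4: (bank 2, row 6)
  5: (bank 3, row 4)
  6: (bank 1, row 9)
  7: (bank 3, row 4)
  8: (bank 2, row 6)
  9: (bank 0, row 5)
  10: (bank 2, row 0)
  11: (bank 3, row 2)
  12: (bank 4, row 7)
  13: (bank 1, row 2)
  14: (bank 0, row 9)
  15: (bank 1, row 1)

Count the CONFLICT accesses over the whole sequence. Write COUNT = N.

COUNT = 9

step 0: bank4 1->10 [CONFLICT]
step 1: bank0 5->5 [HIT]
step 2: bank4 10->10 [HIT]
step 3: bank4 10->10 [HIT]
step 4: bank2 3->6 [CONFLICT]
step 5: bank3 9->4 [CONFLICT]
step 6: bank1 None->9 [EMPTY]
step 7: bank3 4->4 [HIT]
step 8: bank2 6->6 [HIT]
step 9: bank0 5->5 [HIT]
step 10: bank2 6->0 [CONFLICT]
step 11: bank3 4->2 [CONFLICT]
step 12: bank4 10->7 [CONFLICT]
step 13: bank1 9->2 [CONFLICT]
step 14: bank0 5->9 [CONFLICT]
step 15: bank1 2->1 [CONFLICT]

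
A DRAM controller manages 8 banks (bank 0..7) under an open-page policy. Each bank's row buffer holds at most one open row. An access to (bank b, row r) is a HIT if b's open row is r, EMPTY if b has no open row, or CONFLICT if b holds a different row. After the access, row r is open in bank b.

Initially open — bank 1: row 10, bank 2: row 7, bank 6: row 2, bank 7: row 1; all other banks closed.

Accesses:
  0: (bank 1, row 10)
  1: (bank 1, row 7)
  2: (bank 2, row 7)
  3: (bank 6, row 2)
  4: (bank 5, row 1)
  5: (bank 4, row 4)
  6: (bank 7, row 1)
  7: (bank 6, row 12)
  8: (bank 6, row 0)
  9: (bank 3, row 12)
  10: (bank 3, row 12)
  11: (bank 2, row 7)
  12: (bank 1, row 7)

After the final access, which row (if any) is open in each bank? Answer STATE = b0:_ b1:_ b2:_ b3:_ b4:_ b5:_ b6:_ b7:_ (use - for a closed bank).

0: bank 1 row 10 — prev 10 → HIT
1: bank 1 row 7 — prev 10 → CONFLICT
2: bank 2 row 7 — prev 7 → HIT
3: bank 6 row 2 — prev 2 → HIT
4: bank 5 row 1 — prev None → EMPTY
5: bank 4 row 4 — prev None → EMPTY
6: bank 7 row 1 — prev 1 → HIT
7: bank 6 row 12 — prev 2 → CONFLICT
8: bank 6 row 0 — prev 12 → CONFLICT
9: bank 3 row 12 — prev None → EMPTY
10: bank 3 row 12 — prev 12 → HIT
11: bank 2 row 7 — prev 7 → HIT
12: bank 1 row 7 — prev 7 → HIT

STATE = b0:- b1:7 b2:7 b3:12 b4:4 b5:1 b6:0 b7:1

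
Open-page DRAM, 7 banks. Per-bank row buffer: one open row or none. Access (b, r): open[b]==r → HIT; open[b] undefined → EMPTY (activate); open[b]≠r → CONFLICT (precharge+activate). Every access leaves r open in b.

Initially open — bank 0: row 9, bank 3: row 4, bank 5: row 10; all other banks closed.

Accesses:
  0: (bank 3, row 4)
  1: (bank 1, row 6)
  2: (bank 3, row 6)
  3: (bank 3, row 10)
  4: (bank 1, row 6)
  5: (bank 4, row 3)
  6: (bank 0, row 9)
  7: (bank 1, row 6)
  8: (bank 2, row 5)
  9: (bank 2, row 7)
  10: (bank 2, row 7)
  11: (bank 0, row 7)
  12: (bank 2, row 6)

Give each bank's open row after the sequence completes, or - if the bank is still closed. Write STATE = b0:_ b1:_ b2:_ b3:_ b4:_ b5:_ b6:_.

STATE = b0:7 b1:6 b2:6 b3:10 b4:3 b5:10 b6:-

#0 (3,4) H  (was 4)
#1 (1,6) E
#2 (3,6) C  (was 4)
#3 (3,10) C  (was 6)
#4 (1,6) H  (was 6)
#5 (4,3) E
#6 (0,9) H  (was 9)
#7 (1,6) H  (was 6)
#8 (2,5) E
#9 (2,7) C  (was 5)
#10 (2,7) H  (was 7)
#11 (0,7) C  (was 9)
#12 (2,6) C  (was 7)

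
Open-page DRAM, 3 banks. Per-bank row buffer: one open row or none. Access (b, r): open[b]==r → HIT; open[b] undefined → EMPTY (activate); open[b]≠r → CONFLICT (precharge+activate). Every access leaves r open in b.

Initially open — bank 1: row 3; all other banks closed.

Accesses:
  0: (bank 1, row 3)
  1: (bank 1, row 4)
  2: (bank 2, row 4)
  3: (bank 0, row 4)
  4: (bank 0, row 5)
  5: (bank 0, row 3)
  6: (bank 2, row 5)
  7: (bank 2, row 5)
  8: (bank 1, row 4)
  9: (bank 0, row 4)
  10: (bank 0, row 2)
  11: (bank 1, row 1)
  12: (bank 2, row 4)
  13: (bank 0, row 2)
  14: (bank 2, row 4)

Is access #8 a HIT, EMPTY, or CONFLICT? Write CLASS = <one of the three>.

step 0: bank1 3->3 [HIT]
step 1: bank1 3->4 [CONFLICT]
step 2: bank2 None->4 [EMPTY]
step 3: bank0 None->4 [EMPTY]
step 4: bank0 4->5 [CONFLICT]
step 5: bank0 5->3 [CONFLICT]
step 6: bank2 4->5 [CONFLICT]
step 7: bank2 5->5 [HIT]
step 8: bank1 4->4 [HIT]
step 9: bank0 3->4 [CONFLICT]
step 10: bank0 4->2 [CONFLICT]
step 11: bank1 4->1 [CONFLICT]
step 12: bank2 5->4 [CONFLICT]
step 13: bank0 2->2 [HIT]
step 14: bank2 4->4 [HIT]

CLASS = HIT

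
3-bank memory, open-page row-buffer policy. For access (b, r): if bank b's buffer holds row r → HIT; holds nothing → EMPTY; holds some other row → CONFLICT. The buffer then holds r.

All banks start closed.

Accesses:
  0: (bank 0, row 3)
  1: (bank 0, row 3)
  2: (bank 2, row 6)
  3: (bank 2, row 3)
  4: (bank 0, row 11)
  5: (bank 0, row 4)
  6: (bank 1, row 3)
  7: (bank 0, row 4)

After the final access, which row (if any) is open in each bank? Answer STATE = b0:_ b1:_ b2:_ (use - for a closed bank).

#0 (0,3) E
#1 (0,3) H  (was 3)
#2 (2,6) E
#3 (2,3) C  (was 6)
#4 (0,11) C  (was 3)
#5 (0,4) C  (was 11)
#6 (1,3) E
#7 (0,4) H  (was 4)

STATE = b0:4 b1:3 b2:3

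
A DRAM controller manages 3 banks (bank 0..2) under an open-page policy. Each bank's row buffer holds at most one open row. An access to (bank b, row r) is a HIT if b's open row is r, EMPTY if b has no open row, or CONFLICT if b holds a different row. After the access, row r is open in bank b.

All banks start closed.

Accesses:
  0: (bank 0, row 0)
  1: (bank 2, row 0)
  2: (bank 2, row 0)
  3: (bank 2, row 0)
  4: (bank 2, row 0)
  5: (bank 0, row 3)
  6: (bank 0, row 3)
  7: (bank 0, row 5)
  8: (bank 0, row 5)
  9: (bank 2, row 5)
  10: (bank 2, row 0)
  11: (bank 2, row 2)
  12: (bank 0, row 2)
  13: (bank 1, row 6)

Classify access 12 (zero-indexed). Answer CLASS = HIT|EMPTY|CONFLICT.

CLASS = CONFLICT

#0 (0,0) E
#1 (2,0) E
#2 (2,0) H  (was 0)
#3 (2,0) H  (was 0)
#4 (2,0) H  (was 0)
#5 (0,3) C  (was 0)
#6 (0,3) H  (was 3)
#7 (0,5) C  (was 3)
#8 (0,5) H  (was 5)
#9 (2,5) C  (was 0)
#10 (2,0) C  (was 5)
#11 (2,2) C  (was 0)
#12 (0,2) C  (was 5)
#13 (1,6) E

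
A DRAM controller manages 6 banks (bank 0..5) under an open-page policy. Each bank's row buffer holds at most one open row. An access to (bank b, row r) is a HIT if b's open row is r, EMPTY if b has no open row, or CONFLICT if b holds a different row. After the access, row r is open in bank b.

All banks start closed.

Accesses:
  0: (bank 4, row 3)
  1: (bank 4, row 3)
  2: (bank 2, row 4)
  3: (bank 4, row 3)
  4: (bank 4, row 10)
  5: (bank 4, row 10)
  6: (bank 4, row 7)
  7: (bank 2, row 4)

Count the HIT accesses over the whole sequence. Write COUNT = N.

0: bank 4 row 3 — prev None → EMPTY
1: bank 4 row 3 — prev 3 → HIT
2: bank 2 row 4 — prev None → EMPTY
3: bank 4 row 3 — prev 3 → HIT
4: bank 4 row 10 — prev 3 → CONFLICT
5: bank 4 row 10 — prev 10 → HIT
6: bank 4 row 7 — prev 10 → CONFLICT
7: bank 2 row 4 — prev 4 → HIT

COUNT = 4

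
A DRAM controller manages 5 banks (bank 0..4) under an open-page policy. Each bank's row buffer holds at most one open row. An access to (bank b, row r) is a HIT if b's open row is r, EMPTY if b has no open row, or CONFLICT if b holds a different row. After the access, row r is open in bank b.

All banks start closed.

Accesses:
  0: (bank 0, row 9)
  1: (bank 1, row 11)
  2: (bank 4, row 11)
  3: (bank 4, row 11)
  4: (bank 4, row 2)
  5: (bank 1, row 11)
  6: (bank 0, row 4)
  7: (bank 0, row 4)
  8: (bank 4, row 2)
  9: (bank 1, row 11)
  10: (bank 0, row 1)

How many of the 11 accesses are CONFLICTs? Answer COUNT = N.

  [0] b0 r9: no row ⇒ E
  [1] b1 r11: no row ⇒ E
  [2] b4 r11: no row ⇒ E
  [3] b4 r11: had r11 ⇒ H
  [4] b4 r2: had r11 ⇒ C
  [5] b1 r11: had r11 ⇒ H
  [6] b0 r4: had r9 ⇒ C
  [7] b0 r4: had r4 ⇒ H
  [8] b4 r2: had r2 ⇒ H
  [9] b1 r11: had r11 ⇒ H
  [10] b0 r1: had r4 ⇒ C

COUNT = 3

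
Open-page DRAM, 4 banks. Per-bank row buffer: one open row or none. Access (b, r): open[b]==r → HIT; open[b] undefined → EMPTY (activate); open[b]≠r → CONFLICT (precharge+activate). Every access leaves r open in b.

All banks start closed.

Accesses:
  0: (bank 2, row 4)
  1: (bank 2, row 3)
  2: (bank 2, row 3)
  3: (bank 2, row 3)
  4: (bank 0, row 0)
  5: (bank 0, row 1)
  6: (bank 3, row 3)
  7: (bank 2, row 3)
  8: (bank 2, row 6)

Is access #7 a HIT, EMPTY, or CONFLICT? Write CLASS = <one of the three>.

  [0] b2 r4: no row ⇒ E
  [1] b2 r3: had r4 ⇒ C
  [2] b2 r3: had r3 ⇒ H
  [3] b2 r3: had r3 ⇒ H
  [4] b0 r0: no row ⇒ E
  [5] b0 r1: had r0 ⇒ C
  [6] b3 r3: no row ⇒ E
  [7] b2 r3: had r3 ⇒ H
  [8] b2 r6: had r3 ⇒ C

CLASS = HIT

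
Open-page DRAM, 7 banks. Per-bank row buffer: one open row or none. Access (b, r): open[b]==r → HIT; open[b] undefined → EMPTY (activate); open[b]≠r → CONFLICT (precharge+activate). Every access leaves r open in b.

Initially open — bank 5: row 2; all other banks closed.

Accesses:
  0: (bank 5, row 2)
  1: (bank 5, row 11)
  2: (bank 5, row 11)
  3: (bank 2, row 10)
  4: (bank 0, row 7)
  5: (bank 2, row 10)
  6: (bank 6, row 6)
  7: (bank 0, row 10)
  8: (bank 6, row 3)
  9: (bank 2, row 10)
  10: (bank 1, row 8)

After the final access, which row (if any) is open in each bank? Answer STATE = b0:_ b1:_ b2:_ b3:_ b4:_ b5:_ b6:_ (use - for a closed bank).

STATE = b0:10 b1:8 b2:10 b3:- b4:- b5:11 b6:3

0: bank 5 row 2 — prev 2 → HIT
1: bank 5 row 11 — prev 2 → CONFLICT
2: bank 5 row 11 — prev 11 → HIT
3: bank 2 row 10 — prev None → EMPTY
4: bank 0 row 7 — prev None → EMPTY
5: bank 2 row 10 — prev 10 → HIT
6: bank 6 row 6 — prev None → EMPTY
7: bank 0 row 10 — prev 7 → CONFLICT
8: bank 6 row 3 — prev 6 → CONFLICT
9: bank 2 row 10 — prev 10 → HIT
10: bank 1 row 8 — prev None → EMPTY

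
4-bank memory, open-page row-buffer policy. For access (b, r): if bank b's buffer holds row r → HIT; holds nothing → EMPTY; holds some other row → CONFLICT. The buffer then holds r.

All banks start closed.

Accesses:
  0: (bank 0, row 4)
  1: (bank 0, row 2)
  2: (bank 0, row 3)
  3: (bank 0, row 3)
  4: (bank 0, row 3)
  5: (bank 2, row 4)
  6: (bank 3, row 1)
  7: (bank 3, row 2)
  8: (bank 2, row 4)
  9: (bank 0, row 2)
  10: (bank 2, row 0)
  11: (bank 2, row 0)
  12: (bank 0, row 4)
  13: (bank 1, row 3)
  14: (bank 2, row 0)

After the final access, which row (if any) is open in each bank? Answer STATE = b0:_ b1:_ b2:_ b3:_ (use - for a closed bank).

step 0: bank0 None->4 [EMPTY]
step 1: bank0 4->2 [CONFLICT]
step 2: bank0 2->3 [CONFLICT]
step 3: bank0 3->3 [HIT]
step 4: bank0 3->3 [HIT]
step 5: bank2 None->4 [EMPTY]
step 6: bank3 None->1 [EMPTY]
step 7: bank3 1->2 [CONFLICT]
step 8: bank2 4->4 [HIT]
step 9: bank0 3->2 [CONFLICT]
step 10: bank2 4->0 [CONFLICT]
step 11: bank2 0->0 [HIT]
step 12: bank0 2->4 [CONFLICT]
step 13: bank1 None->3 [EMPTY]
step 14: bank2 0->0 [HIT]

STATE = b0:4 b1:3 b2:0 b3:2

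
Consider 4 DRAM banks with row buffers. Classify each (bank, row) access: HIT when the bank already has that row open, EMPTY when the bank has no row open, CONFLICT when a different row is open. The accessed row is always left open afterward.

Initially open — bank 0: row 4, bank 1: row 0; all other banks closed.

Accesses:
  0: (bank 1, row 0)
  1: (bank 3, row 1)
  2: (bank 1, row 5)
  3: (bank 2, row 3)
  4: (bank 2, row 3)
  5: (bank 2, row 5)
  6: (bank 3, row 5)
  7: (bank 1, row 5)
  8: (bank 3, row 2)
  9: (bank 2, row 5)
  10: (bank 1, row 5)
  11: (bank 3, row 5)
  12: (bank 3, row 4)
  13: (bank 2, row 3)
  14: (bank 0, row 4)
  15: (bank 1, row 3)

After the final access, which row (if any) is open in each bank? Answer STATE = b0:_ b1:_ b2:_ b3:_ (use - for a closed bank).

  [0] b1 r0: had r0 ⇒ H
  [1] b3 r1: no row ⇒ E
  [2] b1 r5: had r0 ⇒ C
  [3] b2 r3: no row ⇒ E
  [4] b2 r3: had r3 ⇒ H
  [5] b2 r5: had r3 ⇒ C
  [6] b3 r5: had r1 ⇒ C
  [7] b1 r5: had r5 ⇒ H
  [8] b3 r2: had r5 ⇒ C
  [9] b2 r5: had r5 ⇒ H
  [10] b1 r5: had r5 ⇒ H
  [11] b3 r5: had r2 ⇒ C
  [12] b3 r4: had r5 ⇒ C
  [13] b2 r3: had r5 ⇒ C
  [14] b0 r4: had r4 ⇒ H
  [15] b1 r3: had r5 ⇒ C

STATE = b0:4 b1:3 b2:3 b3:4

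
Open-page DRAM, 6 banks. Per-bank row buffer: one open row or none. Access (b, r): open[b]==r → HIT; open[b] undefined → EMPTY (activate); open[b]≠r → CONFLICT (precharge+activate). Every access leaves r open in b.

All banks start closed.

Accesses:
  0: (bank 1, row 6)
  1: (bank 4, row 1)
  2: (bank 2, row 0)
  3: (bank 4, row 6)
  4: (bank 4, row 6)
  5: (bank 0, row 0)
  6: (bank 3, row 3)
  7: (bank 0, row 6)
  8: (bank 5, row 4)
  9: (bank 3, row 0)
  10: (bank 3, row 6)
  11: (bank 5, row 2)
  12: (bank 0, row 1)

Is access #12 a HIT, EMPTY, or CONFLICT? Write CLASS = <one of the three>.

#0 (1,6) E
#1 (4,1) E
#2 (2,0) E
#3 (4,6) C  (was 1)
#4 (4,6) H  (was 6)
#5 (0,0) E
#6 (3,3) E
#7 (0,6) C  (was 0)
#8 (5,4) E
#9 (3,0) C  (was 3)
#10 (3,6) C  (was 0)
#11 (5,2) C  (was 4)
#12 (0,1) C  (was 6)

CLASS = CONFLICT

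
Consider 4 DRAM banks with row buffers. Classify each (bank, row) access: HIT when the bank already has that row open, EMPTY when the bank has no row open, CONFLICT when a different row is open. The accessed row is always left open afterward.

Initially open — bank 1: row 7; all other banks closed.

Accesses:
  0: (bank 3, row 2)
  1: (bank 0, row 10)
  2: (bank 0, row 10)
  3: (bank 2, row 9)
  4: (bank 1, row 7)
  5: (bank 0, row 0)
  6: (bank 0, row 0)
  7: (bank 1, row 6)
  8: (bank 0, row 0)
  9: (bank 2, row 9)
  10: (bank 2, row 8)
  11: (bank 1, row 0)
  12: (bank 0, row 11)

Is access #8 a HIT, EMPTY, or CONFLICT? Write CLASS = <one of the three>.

#0 (3,2) E
#1 (0,10) E
#2 (0,10) H  (was 10)
#3 (2,9) E
#4 (1,7) H  (was 7)
#5 (0,0) C  (was 10)
#6 (0,0) H  (was 0)
#7 (1,6) C  (was 7)
#8 (0,0) H  (was 0)
#9 (2,9) H  (was 9)
#10 (2,8) C  (was 9)
#11 (1,0) C  (was 6)
#12 (0,11) C  (was 0)

CLASS = HIT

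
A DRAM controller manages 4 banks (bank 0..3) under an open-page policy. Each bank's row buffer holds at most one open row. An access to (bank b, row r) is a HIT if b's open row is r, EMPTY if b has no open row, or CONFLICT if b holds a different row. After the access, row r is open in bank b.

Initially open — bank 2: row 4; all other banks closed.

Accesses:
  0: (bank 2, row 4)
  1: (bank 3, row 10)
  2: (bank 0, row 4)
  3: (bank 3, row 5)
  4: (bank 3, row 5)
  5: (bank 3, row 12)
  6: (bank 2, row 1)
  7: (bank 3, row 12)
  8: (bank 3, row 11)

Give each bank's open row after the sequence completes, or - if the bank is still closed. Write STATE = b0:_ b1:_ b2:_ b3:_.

STATE = b0:4 b1:- b2:1 b3:11

  [0] b2 r4: had r4 ⇒ H
  [1] b3 r10: no row ⇒ E
  [2] b0 r4: no row ⇒ E
  [3] b3 r5: had r10 ⇒ C
  [4] b3 r5: had r5 ⇒ H
  [5] b3 r12: had r5 ⇒ C
  [6] b2 r1: had r4 ⇒ C
  [7] b3 r12: had r12 ⇒ H
  [8] b3 r11: had r12 ⇒ C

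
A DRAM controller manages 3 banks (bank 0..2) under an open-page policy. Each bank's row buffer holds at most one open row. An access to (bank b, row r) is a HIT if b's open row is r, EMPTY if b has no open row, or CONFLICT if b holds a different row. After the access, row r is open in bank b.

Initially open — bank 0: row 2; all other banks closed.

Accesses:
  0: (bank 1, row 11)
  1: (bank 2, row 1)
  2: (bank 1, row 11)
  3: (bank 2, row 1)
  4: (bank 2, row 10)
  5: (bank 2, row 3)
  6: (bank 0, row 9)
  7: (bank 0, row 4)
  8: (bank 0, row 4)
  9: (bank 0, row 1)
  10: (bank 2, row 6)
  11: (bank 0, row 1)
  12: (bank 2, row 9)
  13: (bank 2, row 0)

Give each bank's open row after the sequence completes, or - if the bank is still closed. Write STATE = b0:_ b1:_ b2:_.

STATE = b0:1 b1:11 b2:0

  [0] b1 r11: no row ⇒ E
  [1] b2 r1: no row ⇒ E
  [2] b1 r11: had r11 ⇒ H
  [3] b2 r1: had r1 ⇒ H
  [4] b2 r10: had r1 ⇒ C
  [5] b2 r3: had r10 ⇒ C
  [6] b0 r9: had r2 ⇒ C
  [7] b0 r4: had r9 ⇒ C
  [8] b0 r4: had r4 ⇒ H
  [9] b0 r1: had r4 ⇒ C
  [10] b2 r6: had r3 ⇒ C
  [11] b0 r1: had r1 ⇒ H
  [12] b2 r9: had r6 ⇒ C
  [13] b2 r0: had r9 ⇒ C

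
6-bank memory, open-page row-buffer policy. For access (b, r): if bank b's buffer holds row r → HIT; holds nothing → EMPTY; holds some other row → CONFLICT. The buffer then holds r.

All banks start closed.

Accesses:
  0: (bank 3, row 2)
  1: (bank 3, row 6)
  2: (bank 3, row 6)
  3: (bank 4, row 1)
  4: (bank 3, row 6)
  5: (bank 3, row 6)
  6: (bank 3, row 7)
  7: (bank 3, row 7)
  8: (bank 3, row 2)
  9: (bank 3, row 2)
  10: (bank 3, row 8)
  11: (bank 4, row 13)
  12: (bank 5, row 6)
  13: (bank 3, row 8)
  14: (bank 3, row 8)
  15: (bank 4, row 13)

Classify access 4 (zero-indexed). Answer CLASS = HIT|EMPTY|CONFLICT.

CLASS = HIT

#0 (3,2) E
#1 (3,6) C  (was 2)
#2 (3,6) H  (was 6)
#3 (4,1) E
#4 (3,6) H  (was 6)
#5 (3,6) H  (was 6)
#6 (3,7) C  (was 6)
#7 (3,7) H  (was 7)
#8 (3,2) C  (was 7)
#9 (3,2) H  (was 2)
#10 (3,8) C  (was 2)
#11 (4,13) C  (was 1)
#12 (5,6) E
#13 (3,8) H  (was 8)
#14 (3,8) H  (was 8)
#15 (4,13) H  (was 13)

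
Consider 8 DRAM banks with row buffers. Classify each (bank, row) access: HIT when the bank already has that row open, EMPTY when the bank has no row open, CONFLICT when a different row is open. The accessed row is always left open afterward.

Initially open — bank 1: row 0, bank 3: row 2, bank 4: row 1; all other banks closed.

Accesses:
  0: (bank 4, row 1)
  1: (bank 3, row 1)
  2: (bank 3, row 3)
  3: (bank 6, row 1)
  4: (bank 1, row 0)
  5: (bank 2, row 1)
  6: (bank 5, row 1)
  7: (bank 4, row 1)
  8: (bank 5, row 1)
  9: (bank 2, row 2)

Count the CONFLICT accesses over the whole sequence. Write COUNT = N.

#0 (4,1) H  (was 1)
#1 (3,1) C  (was 2)
#2 (3,3) C  (was 1)
#3 (6,1) E
#4 (1,0) H  (was 0)
#5 (2,1) E
#6 (5,1) E
#7 (4,1) H  (was 1)
#8 (5,1) H  (was 1)
#9 (2,2) C  (was 1)

COUNT = 3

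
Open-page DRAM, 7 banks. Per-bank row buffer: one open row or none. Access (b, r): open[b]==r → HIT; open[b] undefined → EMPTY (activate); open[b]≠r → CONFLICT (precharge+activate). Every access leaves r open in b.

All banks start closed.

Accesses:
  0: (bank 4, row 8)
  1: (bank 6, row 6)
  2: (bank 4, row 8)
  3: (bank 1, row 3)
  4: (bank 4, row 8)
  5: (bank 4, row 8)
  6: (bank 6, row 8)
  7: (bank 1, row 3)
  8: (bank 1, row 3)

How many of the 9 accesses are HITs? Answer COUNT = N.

#0 (4,8) E
#1 (6,6) E
#2 (4,8) H  (was 8)
#3 (1,3) E
#4 (4,8) H  (was 8)
#5 (4,8) H  (was 8)
#6 (6,8) C  (was 6)
#7 (1,3) H  (was 3)
#8 (1,3) H  (was 3)

COUNT = 5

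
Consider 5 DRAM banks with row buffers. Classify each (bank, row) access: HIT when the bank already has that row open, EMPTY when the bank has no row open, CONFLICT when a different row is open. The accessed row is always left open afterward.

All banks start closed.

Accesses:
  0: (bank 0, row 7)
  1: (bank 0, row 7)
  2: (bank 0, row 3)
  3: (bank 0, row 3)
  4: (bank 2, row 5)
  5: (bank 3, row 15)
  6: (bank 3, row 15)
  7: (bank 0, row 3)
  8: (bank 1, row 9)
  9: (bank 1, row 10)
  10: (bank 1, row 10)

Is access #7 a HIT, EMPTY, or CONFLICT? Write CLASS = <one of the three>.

step 0: bank0 None->7 [EMPTY]
step 1: bank0 7->7 [HIT]
step 2: bank0 7->3 [CONFLICT]
step 3: bank0 3->3 [HIT]
step 4: bank2 None->5 [EMPTY]
step 5: bank3 None->15 [EMPTY]
step 6: bank3 15->15 [HIT]
step 7: bank0 3->3 [HIT]
step 8: bank1 None->9 [EMPTY]
step 9: bank1 9->10 [CONFLICT]
step 10: bank1 10->10 [HIT]

CLASS = HIT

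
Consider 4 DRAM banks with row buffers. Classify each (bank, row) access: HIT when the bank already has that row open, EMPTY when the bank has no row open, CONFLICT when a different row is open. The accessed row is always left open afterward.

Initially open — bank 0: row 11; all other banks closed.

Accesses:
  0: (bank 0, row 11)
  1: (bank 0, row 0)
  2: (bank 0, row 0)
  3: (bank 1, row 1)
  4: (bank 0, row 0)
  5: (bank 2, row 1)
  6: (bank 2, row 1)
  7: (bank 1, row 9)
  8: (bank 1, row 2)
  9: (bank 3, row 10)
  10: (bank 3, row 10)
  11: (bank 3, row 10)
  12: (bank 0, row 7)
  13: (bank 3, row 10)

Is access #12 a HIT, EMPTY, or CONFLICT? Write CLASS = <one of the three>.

CLASS = CONFLICT

0: bank 0 row 11 — prev 11 → HIT
1: bank 0 row 0 — prev 11 → CONFLICT
2: bank 0 row 0 — prev 0 → HIT
3: bank 1 row 1 — prev None → EMPTY
4: bank 0 row 0 — prev 0 → HIT
5: bank 2 row 1 — prev None → EMPTY
6: bank 2 row 1 — prev 1 → HIT
7: bank 1 row 9 — prev 1 → CONFLICT
8: bank 1 row 2 — prev 9 → CONFLICT
9: bank 3 row 10 — prev None → EMPTY
10: bank 3 row 10 — prev 10 → HIT
11: bank 3 row 10 — prev 10 → HIT
12: bank 0 row 7 — prev 0 → CONFLICT
13: bank 3 row 10 — prev 10 → HIT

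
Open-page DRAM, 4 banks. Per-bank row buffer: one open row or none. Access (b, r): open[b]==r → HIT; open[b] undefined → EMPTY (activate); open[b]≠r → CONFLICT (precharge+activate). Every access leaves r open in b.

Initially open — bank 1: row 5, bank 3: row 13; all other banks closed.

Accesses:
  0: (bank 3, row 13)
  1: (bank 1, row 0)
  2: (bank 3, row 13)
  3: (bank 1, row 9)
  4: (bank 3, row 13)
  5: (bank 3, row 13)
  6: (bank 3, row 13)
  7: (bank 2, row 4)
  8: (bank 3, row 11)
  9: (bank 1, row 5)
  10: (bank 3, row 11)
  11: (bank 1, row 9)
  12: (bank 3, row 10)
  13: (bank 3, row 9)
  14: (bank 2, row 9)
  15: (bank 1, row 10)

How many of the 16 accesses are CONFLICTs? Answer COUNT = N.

COUNT = 9

step 0: bank3 13->13 [HIT]
step 1: bank1 5->0 [CONFLICT]
step 2: bank3 13->13 [HIT]
step 3: bank1 0->9 [CONFLICT]
step 4: bank3 13->13 [HIT]
step 5: bank3 13->13 [HIT]
step 6: bank3 13->13 [HIT]
step 7: bank2 None->4 [EMPTY]
step 8: bank3 13->11 [CONFLICT]
step 9: bank1 9->5 [CONFLICT]
step 10: bank3 11->11 [HIT]
step 11: bank1 5->9 [CONFLICT]
step 12: bank3 11->10 [CONFLICT]
step 13: bank3 10->9 [CONFLICT]
step 14: bank2 4->9 [CONFLICT]
step 15: bank1 9->10 [CONFLICT]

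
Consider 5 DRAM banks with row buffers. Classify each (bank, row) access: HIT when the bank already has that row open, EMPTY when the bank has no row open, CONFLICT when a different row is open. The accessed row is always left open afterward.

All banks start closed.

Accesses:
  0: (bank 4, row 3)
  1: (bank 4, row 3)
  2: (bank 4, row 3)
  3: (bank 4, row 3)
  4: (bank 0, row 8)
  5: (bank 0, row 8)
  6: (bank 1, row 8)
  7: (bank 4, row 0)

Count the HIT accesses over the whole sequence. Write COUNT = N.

COUNT = 4

0: bank 4 row 3 — prev None → EMPTY
1: bank 4 row 3 — prev 3 → HIT
2: bank 4 row 3 — prev 3 → HIT
3: bank 4 row 3 — prev 3 → HIT
4: bank 0 row 8 — prev None → EMPTY
5: bank 0 row 8 — prev 8 → HIT
6: bank 1 row 8 — prev None → EMPTY
7: bank 4 row 0 — prev 3 → CONFLICT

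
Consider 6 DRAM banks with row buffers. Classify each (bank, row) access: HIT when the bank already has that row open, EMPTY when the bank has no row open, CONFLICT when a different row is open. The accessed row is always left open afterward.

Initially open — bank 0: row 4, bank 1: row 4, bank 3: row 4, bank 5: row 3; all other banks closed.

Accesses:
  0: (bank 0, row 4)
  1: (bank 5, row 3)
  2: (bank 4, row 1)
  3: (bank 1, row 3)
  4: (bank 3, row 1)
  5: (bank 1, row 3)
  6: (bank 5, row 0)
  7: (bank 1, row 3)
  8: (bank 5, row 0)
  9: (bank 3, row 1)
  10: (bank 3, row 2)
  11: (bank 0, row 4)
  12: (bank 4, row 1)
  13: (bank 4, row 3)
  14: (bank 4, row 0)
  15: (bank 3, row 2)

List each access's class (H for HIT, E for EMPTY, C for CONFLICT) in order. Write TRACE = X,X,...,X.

TRACE = H,H,E,C,C,H,C,H,H,H,C,H,H,C,C,H

#0 (0,4) H  (was 4)
#1 (5,3) H  (was 3)
#2 (4,1) E
#3 (1,3) C  (was 4)
#4 (3,1) C  (was 4)
#5 (1,3) H  (was 3)
#6 (5,0) C  (was 3)
#7 (1,3) H  (was 3)
#8 (5,0) H  (was 0)
#9 (3,1) H  (was 1)
#10 (3,2) C  (was 1)
#11 (0,4) H  (was 4)
#12 (4,1) H  (was 1)
#13 (4,3) C  (was 1)
#14 (4,0) C  (was 3)
#15 (3,2) H  (was 2)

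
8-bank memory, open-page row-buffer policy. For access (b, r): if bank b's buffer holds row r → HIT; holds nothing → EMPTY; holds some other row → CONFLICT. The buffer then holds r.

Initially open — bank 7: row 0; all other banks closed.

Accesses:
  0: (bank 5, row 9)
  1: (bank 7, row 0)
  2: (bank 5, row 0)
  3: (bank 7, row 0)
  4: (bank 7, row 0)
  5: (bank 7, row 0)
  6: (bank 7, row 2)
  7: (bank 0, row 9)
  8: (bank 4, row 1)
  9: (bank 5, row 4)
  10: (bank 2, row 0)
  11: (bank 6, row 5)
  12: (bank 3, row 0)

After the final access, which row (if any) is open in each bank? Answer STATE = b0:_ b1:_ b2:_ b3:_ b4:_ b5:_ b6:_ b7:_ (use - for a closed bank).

STATE = b0:9 b1:- b2:0 b3:0 b4:1 b5:4 b6:5 b7:2

  [0] b5 r9: no row ⇒ E
  [1] b7 r0: had r0 ⇒ H
  [2] b5 r0: had r9 ⇒ C
  [3] b7 r0: had r0 ⇒ H
  [4] b7 r0: had r0 ⇒ H
  [5] b7 r0: had r0 ⇒ H
  [6] b7 r2: had r0 ⇒ C
  [7] b0 r9: no row ⇒ E
  [8] b4 r1: no row ⇒ E
  [9] b5 r4: had r0 ⇒ C
  [10] b2 r0: no row ⇒ E
  [11] b6 r5: no row ⇒ E
  [12] b3 r0: no row ⇒ E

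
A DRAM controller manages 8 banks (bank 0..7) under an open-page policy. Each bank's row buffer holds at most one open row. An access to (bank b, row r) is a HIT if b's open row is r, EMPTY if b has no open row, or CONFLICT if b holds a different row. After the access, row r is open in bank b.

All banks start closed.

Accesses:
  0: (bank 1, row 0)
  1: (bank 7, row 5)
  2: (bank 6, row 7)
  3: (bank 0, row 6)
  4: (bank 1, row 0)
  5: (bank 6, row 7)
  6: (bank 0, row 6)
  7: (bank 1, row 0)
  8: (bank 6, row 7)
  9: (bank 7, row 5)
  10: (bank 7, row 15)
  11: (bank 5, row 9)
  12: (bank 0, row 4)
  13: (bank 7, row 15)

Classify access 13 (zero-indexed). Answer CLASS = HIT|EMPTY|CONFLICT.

step 0: bank1 None->0 [EMPTY]
step 1: bank7 None->5 [EMPTY]
step 2: bank6 None->7 [EMPTY]
step 3: bank0 None->6 [EMPTY]
step 4: bank1 0->0 [HIT]
step 5: bank6 7->7 [HIT]
step 6: bank0 6->6 [HIT]
step 7: bank1 0->0 [HIT]
step 8: bank6 7->7 [HIT]
step 9: bank7 5->5 [HIT]
step 10: bank7 5->15 [CONFLICT]
step 11: bank5 None->9 [EMPTY]
step 12: bank0 6->4 [CONFLICT]
step 13: bank7 15->15 [HIT]

CLASS = HIT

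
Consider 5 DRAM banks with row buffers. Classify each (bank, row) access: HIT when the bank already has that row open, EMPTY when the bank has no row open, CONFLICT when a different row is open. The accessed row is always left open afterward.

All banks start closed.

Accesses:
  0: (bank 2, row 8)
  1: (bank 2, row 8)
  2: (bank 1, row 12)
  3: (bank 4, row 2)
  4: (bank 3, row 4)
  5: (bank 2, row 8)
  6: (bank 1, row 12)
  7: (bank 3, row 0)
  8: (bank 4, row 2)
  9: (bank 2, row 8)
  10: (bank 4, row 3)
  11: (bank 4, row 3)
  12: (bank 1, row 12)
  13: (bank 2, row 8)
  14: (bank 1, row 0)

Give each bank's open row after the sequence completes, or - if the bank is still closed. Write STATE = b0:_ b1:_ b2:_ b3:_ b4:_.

STATE = b0:- b1:0 b2:8 b3:0 b4:3

#0 (2,8) E
#1 (2,8) H  (was 8)
#2 (1,12) E
#3 (4,2) E
#4 (3,4) E
#5 (2,8) H  (was 8)
#6 (1,12) H  (was 12)
#7 (3,0) C  (was 4)
#8 (4,2) H  (was 2)
#9 (2,8) H  (was 8)
#10 (4,3) C  (was 2)
#11 (4,3) H  (was 3)
#12 (1,12) H  (was 12)
#13 (2,8) H  (was 8)
#14 (1,0) C  (was 12)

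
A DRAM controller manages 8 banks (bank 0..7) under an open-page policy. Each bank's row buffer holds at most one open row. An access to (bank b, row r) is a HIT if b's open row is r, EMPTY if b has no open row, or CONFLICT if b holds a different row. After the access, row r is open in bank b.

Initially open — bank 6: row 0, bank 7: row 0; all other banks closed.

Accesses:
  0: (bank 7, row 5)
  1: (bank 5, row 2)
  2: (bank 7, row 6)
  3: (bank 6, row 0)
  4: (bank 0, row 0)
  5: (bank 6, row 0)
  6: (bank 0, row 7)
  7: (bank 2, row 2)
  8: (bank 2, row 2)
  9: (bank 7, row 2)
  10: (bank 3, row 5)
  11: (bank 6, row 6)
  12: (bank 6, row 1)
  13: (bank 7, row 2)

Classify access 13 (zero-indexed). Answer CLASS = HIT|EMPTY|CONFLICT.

step 0: bank7 0->5 [CONFLICT]
step 1: bank5 None->2 [EMPTY]
step 2: bank7 5->6 [CONFLICT]
step 3: bank6 0->0 [HIT]
step 4: bank0 None->0 [EMPTY]
step 5: bank6 0->0 [HIT]
step 6: bank0 0->7 [CONFLICT]
step 7: bank2 None->2 [EMPTY]
step 8: bank2 2->2 [HIT]
step 9: bank7 6->2 [CONFLICT]
step 10: bank3 None->5 [EMPTY]
step 11: bank6 0->6 [CONFLICT]
step 12: bank6 6->1 [CONFLICT]
step 13: bank7 2->2 [HIT]

CLASS = HIT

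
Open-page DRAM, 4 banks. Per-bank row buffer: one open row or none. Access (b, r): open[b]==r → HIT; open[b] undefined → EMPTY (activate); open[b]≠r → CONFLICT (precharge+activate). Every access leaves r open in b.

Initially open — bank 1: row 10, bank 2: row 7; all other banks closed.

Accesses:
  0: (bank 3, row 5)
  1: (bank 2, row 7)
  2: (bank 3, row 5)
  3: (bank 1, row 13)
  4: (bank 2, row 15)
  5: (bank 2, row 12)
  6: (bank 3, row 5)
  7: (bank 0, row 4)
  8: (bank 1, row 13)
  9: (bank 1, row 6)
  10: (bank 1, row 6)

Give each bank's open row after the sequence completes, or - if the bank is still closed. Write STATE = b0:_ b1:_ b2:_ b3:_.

0: bank 3 row 5 — prev None → EMPTY
1: bank 2 row 7 — prev 7 → HIT
2: bank 3 row 5 — prev 5 → HIT
3: bank 1 row 13 — prev 10 → CONFLICT
4: bank 2 row 15 — prev 7 → CONFLICT
5: bank 2 row 12 — prev 15 → CONFLICT
6: bank 3 row 5 — prev 5 → HIT
7: bank 0 row 4 — prev None → EMPTY
8: bank 1 row 13 — prev 13 → HIT
9: bank 1 row 6 — prev 13 → CONFLICT
10: bank 1 row 6 — prev 6 → HIT

STATE = b0:4 b1:6 b2:12 b3:5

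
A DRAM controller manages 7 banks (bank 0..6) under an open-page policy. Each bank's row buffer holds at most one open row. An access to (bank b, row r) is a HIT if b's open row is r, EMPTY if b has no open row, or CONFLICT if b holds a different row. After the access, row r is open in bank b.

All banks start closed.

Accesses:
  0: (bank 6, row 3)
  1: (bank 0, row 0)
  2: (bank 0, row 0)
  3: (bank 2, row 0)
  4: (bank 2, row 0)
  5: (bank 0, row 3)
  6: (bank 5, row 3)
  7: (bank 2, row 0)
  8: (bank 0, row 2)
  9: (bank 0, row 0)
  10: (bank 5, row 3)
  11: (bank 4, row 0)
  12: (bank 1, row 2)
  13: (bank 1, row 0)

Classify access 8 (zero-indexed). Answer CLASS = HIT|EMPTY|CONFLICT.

CLASS = CONFLICT

  [0] b6 r3: no row ⇒ E
  [1] b0 r0: no row ⇒ E
  [2] b0 r0: had r0 ⇒ H
  [3] b2 r0: no row ⇒ E
  [4] b2 r0: had r0 ⇒ H
  [5] b0 r3: had r0 ⇒ C
  [6] b5 r3: no row ⇒ E
  [7] b2 r0: had r0 ⇒ H
  [8] b0 r2: had r3 ⇒ C
  [9] b0 r0: had r2 ⇒ C
  [10] b5 r3: had r3 ⇒ H
  [11] b4 r0: no row ⇒ E
  [12] b1 r2: no row ⇒ E
  [13] b1 r0: had r2 ⇒ C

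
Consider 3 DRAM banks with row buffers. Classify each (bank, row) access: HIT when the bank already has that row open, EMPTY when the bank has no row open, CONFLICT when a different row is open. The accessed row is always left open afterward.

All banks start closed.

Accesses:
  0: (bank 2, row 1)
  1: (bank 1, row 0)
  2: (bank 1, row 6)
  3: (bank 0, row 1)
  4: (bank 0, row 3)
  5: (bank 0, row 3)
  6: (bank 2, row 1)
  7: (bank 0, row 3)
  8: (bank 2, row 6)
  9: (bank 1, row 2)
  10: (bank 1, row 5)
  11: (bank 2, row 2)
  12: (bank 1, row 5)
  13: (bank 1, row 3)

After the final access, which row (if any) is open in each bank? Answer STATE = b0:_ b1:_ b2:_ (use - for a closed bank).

0: bank 2 row 1 — prev None → EMPTY
1: bank 1 row 0 — prev None → EMPTY
2: bank 1 row 6 — prev 0 → CONFLICT
3: bank 0 row 1 — prev None → EMPTY
4: bank 0 row 3 — prev 1 → CONFLICT
5: bank 0 row 3 — prev 3 → HIT
6: bank 2 row 1 — prev 1 → HIT
7: bank 0 row 3 — prev 3 → HIT
8: bank 2 row 6 — prev 1 → CONFLICT
9: bank 1 row 2 — prev 6 → CONFLICT
10: bank 1 row 5 — prev 2 → CONFLICT
11: bank 2 row 2 — prev 6 → CONFLICT
12: bank 1 row 5 — prev 5 → HIT
13: bank 1 row 3 — prev 5 → CONFLICT

STATE = b0:3 b1:3 b2:2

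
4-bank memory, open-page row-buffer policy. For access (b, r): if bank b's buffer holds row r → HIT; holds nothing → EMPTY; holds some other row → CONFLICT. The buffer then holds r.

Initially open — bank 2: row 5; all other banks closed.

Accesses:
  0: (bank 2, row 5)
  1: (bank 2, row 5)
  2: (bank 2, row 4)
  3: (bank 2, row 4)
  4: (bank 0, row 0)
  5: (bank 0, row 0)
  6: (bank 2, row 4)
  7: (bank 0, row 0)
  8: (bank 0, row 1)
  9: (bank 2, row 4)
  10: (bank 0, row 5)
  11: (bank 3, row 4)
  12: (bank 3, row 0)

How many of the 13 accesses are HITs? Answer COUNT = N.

COUNT = 7

0: bank 2 row 5 — prev 5 → HIT
1: bank 2 row 5 — prev 5 → HIT
2: bank 2 row 4 — prev 5 → CONFLICT
3: bank 2 row 4 — prev 4 → HIT
4: bank 0 row 0 — prev None → EMPTY
5: bank 0 row 0 — prev 0 → HIT
6: bank 2 row 4 — prev 4 → HIT
7: bank 0 row 0 — prev 0 → HIT
8: bank 0 row 1 — prev 0 → CONFLICT
9: bank 2 row 4 — prev 4 → HIT
10: bank 0 row 5 — prev 1 → CONFLICT
11: bank 3 row 4 — prev None → EMPTY
12: bank 3 row 0 — prev 4 → CONFLICT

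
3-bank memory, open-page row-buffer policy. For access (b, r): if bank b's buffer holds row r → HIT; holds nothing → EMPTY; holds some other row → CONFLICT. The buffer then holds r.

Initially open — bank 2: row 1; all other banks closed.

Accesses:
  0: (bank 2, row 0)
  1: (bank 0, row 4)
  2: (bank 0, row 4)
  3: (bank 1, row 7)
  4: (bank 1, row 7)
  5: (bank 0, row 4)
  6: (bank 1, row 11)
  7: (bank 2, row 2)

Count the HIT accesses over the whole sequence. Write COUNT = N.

  [0] b2 r0: had r1 ⇒ C
  [1] b0 r4: no row ⇒ E
  [2] b0 r4: had r4 ⇒ H
  [3] b1 r7: no row ⇒ E
  [4] b1 r7: had r7 ⇒ H
  [5] b0 r4: had r4 ⇒ H
  [6] b1 r11: had r7 ⇒ C
  [7] b2 r2: had r0 ⇒ C

COUNT = 3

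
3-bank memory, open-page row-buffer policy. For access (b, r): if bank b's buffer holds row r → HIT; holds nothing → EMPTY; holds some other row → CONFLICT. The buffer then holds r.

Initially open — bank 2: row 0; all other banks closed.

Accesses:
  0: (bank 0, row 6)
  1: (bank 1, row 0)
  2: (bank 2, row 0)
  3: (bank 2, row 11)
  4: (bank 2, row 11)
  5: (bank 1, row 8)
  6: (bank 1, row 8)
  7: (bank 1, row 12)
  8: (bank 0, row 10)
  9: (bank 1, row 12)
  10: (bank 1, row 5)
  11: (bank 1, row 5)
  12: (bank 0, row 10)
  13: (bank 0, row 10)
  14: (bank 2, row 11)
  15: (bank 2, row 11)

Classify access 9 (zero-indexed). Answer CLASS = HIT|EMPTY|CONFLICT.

CLASS = HIT

step 0: bank0 None->6 [EMPTY]
step 1: bank1 None->0 [EMPTY]
step 2: bank2 0->0 [HIT]
step 3: bank2 0->11 [CONFLICT]
step 4: bank2 11->11 [HIT]
step 5: bank1 0->8 [CONFLICT]
step 6: bank1 8->8 [HIT]
step 7: bank1 8->12 [CONFLICT]
step 8: bank0 6->10 [CONFLICT]
step 9: bank1 12->12 [HIT]
step 10: bank1 12->5 [CONFLICT]
step 11: bank1 5->5 [HIT]
step 12: bank0 10->10 [HIT]
step 13: bank0 10->10 [HIT]
step 14: bank2 11->11 [HIT]
step 15: bank2 11->11 [HIT]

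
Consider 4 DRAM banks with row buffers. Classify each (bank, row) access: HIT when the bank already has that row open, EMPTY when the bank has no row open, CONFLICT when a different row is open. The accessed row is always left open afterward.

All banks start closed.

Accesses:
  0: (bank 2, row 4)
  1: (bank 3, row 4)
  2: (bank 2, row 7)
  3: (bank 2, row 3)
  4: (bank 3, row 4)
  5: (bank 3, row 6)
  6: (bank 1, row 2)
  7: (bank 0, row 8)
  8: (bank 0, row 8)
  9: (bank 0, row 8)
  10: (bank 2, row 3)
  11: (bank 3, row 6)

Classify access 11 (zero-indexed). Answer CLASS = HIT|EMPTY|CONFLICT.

  [0] b2 r4: no row ⇒ E
  [1] b3 r4: no row ⇒ E
  [2] b2 r7: had r4 ⇒ C
  [3] b2 r3: had r7 ⇒ C
  [4] b3 r4: had r4 ⇒ H
  [5] b3 r6: had r4 ⇒ C
  [6] b1 r2: no row ⇒ E
  [7] b0 r8: no row ⇒ E
  [8] b0 r8: had r8 ⇒ H
  [9] b0 r8: had r8 ⇒ H
  [10] b2 r3: had r3 ⇒ H
  [11] b3 r6: had r6 ⇒ H

CLASS = HIT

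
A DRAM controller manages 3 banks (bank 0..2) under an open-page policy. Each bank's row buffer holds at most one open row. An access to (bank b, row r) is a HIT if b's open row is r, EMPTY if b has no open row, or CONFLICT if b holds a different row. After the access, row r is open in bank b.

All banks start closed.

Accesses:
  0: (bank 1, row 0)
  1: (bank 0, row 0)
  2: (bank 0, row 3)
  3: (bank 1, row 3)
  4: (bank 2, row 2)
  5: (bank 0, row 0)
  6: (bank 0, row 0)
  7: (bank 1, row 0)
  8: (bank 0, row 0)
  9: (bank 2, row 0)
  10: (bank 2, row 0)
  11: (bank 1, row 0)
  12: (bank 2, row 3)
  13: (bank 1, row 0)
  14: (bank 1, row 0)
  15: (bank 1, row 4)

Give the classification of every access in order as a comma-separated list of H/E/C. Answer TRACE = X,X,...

TRACE = E,E,C,C,E,C,H,C,H,C,H,H,C,H,H,C

  [0] b1 r0: no row ⇒ E
  [1] b0 r0: no row ⇒ E
  [2] b0 r3: had r0 ⇒ C
  [3] b1 r3: had r0 ⇒ C
  [4] b2 r2: no row ⇒ E
  [5] b0 r0: had r3 ⇒ C
  [6] b0 r0: had r0 ⇒ H
  [7] b1 r0: had r3 ⇒ C
  [8] b0 r0: had r0 ⇒ H
  [9] b2 r0: had r2 ⇒ C
  [10] b2 r0: had r0 ⇒ H
  [11] b1 r0: had r0 ⇒ H
  [12] b2 r3: had r0 ⇒ C
  [13] b1 r0: had r0 ⇒ H
  [14] b1 r0: had r0 ⇒ H
  [15] b1 r4: had r0 ⇒ C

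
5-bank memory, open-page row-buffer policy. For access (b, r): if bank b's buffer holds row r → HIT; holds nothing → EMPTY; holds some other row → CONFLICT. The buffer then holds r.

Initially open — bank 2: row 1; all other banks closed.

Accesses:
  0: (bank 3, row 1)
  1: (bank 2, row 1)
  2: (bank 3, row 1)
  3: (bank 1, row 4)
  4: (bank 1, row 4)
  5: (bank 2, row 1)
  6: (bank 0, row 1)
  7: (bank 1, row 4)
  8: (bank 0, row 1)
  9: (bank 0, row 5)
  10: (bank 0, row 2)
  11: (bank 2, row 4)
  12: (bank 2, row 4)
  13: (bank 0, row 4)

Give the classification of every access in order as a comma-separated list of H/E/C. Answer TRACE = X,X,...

TRACE = E,H,H,E,H,H,E,H,H,C,C,C,H,C

step 0: bank3 None->1 [EMPTY]
step 1: bank2 1->1 [HIT]
step 2: bank3 1->1 [HIT]
step 3: bank1 None->4 [EMPTY]
step 4: bank1 4->4 [HIT]
step 5: bank2 1->1 [HIT]
step 6: bank0 None->1 [EMPTY]
step 7: bank1 4->4 [HIT]
step 8: bank0 1->1 [HIT]
step 9: bank0 1->5 [CONFLICT]
step 10: bank0 5->2 [CONFLICT]
step 11: bank2 1->4 [CONFLICT]
step 12: bank2 4->4 [HIT]
step 13: bank0 2->4 [CONFLICT]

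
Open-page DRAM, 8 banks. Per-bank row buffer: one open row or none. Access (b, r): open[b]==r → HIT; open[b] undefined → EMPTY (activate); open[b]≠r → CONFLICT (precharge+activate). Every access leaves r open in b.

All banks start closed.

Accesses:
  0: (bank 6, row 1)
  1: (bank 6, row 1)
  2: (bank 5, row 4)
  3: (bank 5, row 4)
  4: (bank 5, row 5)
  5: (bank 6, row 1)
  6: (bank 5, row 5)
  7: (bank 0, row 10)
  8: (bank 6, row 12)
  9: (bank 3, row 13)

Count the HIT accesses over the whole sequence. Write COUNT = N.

step 0: bank6 None->1 [EMPTY]
step 1: bank6 1->1 [HIT]
step 2: bank5 None->4 [EMPTY]
step 3: bank5 4->4 [HIT]
step 4: bank5 4->5 [CONFLICT]
step 5: bank6 1->1 [HIT]
step 6: bank5 5->5 [HIT]
step 7: bank0 None->10 [EMPTY]
step 8: bank6 1->12 [CONFLICT]
step 9: bank3 None->13 [EMPTY]

COUNT = 4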